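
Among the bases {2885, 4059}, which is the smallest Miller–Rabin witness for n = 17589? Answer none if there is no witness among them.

n − 1 = 17588 = 2^2 · 4397, so s = 2 and d = 4397.
Base 2885: x_0 = 2885^4397 mod 17589 = 1208. x_0 is neither 1 nor 17588, so continue squaring. x_1 = 1208^2 mod 17589 = 16966. Reached i = s−1 = 1 without hitting −1: 2885 is a Miller–Rabin witness and 17589 is composite.
Base 4059: x_0 = 4059^4397 mod 17589 = 12177. x_0 is neither 1 nor 17588, so continue squaring. x_1 = 12177^2 mod 17589 = 4059. Reached i = s−1 = 1 without hitting −1: 4059 is a Miller–Rabin witness and 17589 is composite.
The smallest witness among the given bases is 2885.

2885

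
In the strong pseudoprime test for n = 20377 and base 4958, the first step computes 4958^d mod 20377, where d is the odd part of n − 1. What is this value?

12314

n − 1 = 20376 = 2^3 · 2547, so s = 3 and d = 2547.
4958^2547 mod 20377 = 12314.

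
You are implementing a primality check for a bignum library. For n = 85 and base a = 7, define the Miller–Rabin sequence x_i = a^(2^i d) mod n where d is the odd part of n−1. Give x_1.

19

n − 1 = 84 = 2^2 · 21, so s = 2 and d = 21.
Repeated squaring mod 85: 7^1 ≡ 7, 7^2 ≡ 49, 7^4 ≡ 21, 7^8 ≡ 16, 7^16 ≡ 1.
21 = 16 + 4 + 1, so 7^21 ≡ 1·21·7 ≡ 62 (mod 85).
x_0 = 62.
x_1 = 62^2 mod 85 = 19.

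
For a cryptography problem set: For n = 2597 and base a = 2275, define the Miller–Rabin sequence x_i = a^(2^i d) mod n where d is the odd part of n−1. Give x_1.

n − 1 = 2596 = 2^2 · 649, so s = 2 and d = 649.
x_0 = 2275^649 mod 2597 = 490.
x_1 = 490^2 mod 2597 = 1176.

1176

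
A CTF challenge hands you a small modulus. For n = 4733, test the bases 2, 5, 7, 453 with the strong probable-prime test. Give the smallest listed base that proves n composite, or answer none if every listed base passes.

n − 1 = 4732 = 2^2 · 1183, so s = 2 and d = 1183.
Base 2: x_0 = 2^1183 mod 4733 = 897. x_0 is neither 1 nor 4732, so continue squaring. x_1 = 897^2 mod 4733 = 4732. x_1 ≡ −1, so 2 is not a witness.
Base 5: x_0 = 5^1183 mod 4733 = 3836. x_0 is neither 1 nor 4732, so continue squaring. x_1 = 3836^2 mod 4733 = 4732. x_1 ≡ −1, so 5 is not a witness.
Base 7: x_0 = 7^1183 mod 4733 = 1. x_0 = 1, so 7 is not a witness.
Base 453: x_0 = 453^1183 mod 4733 = 4732. x_0 = 4732 ≡ −1, so 453 is not a witness.
No listed base is a witness for 4733.

none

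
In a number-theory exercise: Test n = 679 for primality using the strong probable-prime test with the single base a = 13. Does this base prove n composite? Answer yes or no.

yes

n − 1 = 678 = 2^1 · 339, so s = 1 and d = 339.
Repeated squaring mod 679: 13^1 ≡ 13, 13^2 ≡ 169, 13^4 ≡ 43, 13^8 ≡ 491, 13^16 ≡ 36, 13^32 ≡ 617, 13^64 ≡ 449, 13^128 ≡ 617, 13^256 ≡ 449.
339 = 256 + 64 + 16 + 2 + 1, so 13^339 ≡ 449·449·36·169·13 ≡ 34 (mod 679).
x_0 = 13^339 mod 679 = 34.
x_0 ∉ {1, 678} and s = 1, so 13 is a Miller–Rabin witness and 679 is composite.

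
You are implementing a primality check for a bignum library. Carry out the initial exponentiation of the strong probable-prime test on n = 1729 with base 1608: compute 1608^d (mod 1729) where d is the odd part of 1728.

n − 1 = 1728 = 2^6 · 27, so s = 6 and d = 27.
1608^27 mod 1729 = 664.

664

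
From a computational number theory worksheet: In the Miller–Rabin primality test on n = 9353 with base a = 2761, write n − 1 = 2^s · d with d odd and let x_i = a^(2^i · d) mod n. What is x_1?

2321

n − 1 = 9352 = 2^3 · 1169, so s = 3 and d = 1169.
x_0 = 2761^1169 mod 9353 = 3410.
x_1 = 3410^2 mod 9353 = 2321.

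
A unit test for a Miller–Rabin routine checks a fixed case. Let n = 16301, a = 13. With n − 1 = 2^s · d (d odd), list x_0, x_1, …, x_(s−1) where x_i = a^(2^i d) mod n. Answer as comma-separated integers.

1, 1

n − 1 = 16300 = 2^2 · 4075, so s = 2 and d = 4075.
x_0 = 13^4075 mod 16301 = 1.
x_1 = 1^2 mod 16301 = 1.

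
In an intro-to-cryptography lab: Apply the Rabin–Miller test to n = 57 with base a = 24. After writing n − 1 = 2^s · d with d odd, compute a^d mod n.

n − 1 = 56 = 2^3 · 7, so s = 3 and d = 7.
By repeated squaring, 24^7 ≡ 54 (mod 57).

54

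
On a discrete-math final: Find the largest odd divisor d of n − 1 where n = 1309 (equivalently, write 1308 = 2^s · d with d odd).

Halving: 1308 → 654 → 327; 327 is odd.
So 1308 = 2^2 · 327.

327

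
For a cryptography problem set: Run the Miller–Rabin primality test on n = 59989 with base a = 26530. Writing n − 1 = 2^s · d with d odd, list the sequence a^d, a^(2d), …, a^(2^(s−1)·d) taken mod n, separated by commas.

7410, 18165

n − 1 = 59988 = 2^2 · 14997, so s = 2 and d = 14997.
x_0 = 26530^14997 mod 59989 = 7410.
x_1 = 7410^2 mod 59989 = 18165.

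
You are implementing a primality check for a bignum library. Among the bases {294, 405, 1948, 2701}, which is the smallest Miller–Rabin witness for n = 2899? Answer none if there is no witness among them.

n − 1 = 2898 = 2^1 · 1449, so s = 1 and d = 1449.
Base 294: x_0 = 294^1449 mod 2899 = 2660. x_0 ∉ {1, 2898} and s = 1, so 294 is a Miller–Rabin witness and 2899 is composite.
Base 405: x_0 = 405^1449 mod 2899 = 473. x_0 ∉ {1, 2898} and s = 1, so 405 is a Miller–Rabin witness and 2899 is composite.
Base 1948: x_0 = 1948^1449 mod 2899 = 2023. x_0 ∉ {1, 2898} and s = 1, so 1948 is a Miller–Rabin witness and 2899 is composite.
Base 2701: x_0 = 2701^1449 mod 2899 = 1117. x_0 ∉ {1, 2898} and s = 1, so 2701 is a Miller–Rabin witness and 2899 is composite.
The smallest witness among the given bases is 294.

294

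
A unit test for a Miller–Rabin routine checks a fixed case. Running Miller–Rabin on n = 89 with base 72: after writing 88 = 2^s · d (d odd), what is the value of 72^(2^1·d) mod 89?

88

n − 1 = 88 = 2^3 · 11, so s = 3 and d = 11.
x_0 = 72^11 mod 89 = 34.
x_1 = 34^2 mod 89 = 88.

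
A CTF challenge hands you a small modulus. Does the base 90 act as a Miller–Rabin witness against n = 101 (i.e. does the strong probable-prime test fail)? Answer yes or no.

n − 1 = 100 = 2^2 · 25, so s = 2 and d = 25.
Repeated squaring mod 101: 90^1 ≡ 90, 90^2 ≡ 20, 90^4 ≡ 97, 90^8 ≡ 16, 90^16 ≡ 54.
25 = 16 + 8 + 1, so 90^25 ≡ 54·16·90 ≡ 91 (mod 101).
x_0 = 90^25 mod 101 = 91.
x_0 is neither 1 nor 100, so continue squaring.
x_1 = 91^2 mod 101 = 100.
x_1 ≡ −1, so 90 is not a witness.

no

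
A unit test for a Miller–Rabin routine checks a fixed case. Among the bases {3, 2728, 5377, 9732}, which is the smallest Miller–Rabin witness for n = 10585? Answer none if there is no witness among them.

n − 1 = 10584 = 2^3 · 1323, so s = 3 and d = 1323.
Base 3: x_0 = 3^1323 mod 10585 = 8422. x_0 is neither 1 nor 10584, so continue squaring. x_1 = 8422^2 mod 10585 = 10584. x_1 ≡ −1, so 3 is not a witness.
Base 2728: x_0 = 2728^1323 mod 10585 = 5667. x_0 is neither 1 nor 10584, so continue squaring. x_1 = 5667^2 mod 10585 = 10584. x_1 ≡ −1, so 2728 is not a witness.
Base 5377: x_0 = 5377^1323 mod 10585 = 4918. x_0 is neither 1 nor 10584, so continue squaring. x_1 = 4918^2 mod 10585 = 10584. x_1 ≡ −1, so 5377 is not a witness.
Base 9732: x_0 = 9732^1323 mod 10585 = 4188. x_0 is neither 1 nor 10584, so continue squaring. x_1 = 4188^2 mod 10585 = 10584. x_1 ≡ −1, so 9732 is not a witness.
No listed base is a witness for 10585.

none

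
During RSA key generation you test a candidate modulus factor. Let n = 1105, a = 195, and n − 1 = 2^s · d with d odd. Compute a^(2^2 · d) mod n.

n − 1 = 1104 = 2^4 · 69, so s = 4 and d = 69.
x_0 = 195^69 mod 1105 = 910.
x_1 = 910^2 mod 1105 = 455.
x_2 = 455^2 mod 1105 = 390.

390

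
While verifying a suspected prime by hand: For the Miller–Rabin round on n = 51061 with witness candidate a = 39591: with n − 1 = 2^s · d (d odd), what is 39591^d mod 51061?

n − 1 = 51060 = 2^2 · 12765, so s = 2 and d = 12765.
39591^12765 mod 51061 = 24170.

24170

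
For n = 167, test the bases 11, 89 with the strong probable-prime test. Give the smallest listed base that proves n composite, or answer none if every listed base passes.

none

n − 1 = 166 = 2^1 · 83, so s = 1 and d = 83.
Base 11: x_0 = 11^83 mod 167 = 1. x_0 = 1, so 11 is not a witness.
Base 89: x_0 = 89^83 mod 167 = 1. x_0 = 1, so 89 is not a witness.
No listed base is a witness for 167.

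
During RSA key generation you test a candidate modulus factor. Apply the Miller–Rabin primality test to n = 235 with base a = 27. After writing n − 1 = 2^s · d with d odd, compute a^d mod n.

n − 1 = 234 = 2^1 · 117, so s = 1 and d = 117.
Repeated squaring mod 235: 27^1 ≡ 27, 27^2 ≡ 24, 27^4 ≡ 106, 27^8 ≡ 191, 27^16 ≡ 56, 27^32 ≡ 81, 27^64 ≡ 216.
117 = 64 + 32 + 16 + 4 + 1, so 27^117 ≡ 216·81·56·106·27 ≡ 212 (mod 235).

212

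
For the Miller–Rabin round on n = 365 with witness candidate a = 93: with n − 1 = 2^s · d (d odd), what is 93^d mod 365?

n − 1 = 364 = 2^2 · 91, so s = 2 and d = 91.
93^91 mod 365 = 102.

102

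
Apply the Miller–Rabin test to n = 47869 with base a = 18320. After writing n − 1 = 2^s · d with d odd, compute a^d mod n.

n − 1 = 47868 = 2^2 · 11967, so s = 2 and d = 11967.
Repeated squaring mod 47869: 18320^1 ≡ 18320, 18320^2 ≡ 12841, 18320^4 ≡ 30445, 18320^8 ≡ 10578, 18320^16 ≡ 24231, 18320^32 ≡ 28076, 18320^64 ≡ 2953, 18320^128 ≡ 8051, 18320^256 ≡ 3975, 18320^512 ≡ 3855, 18320^1024 ≡ 21635, 18320^2048 ≡ 10143, 18320^4096 ≡ 9968, 18320^8192 ≡ 32849.
11967 = 8192 + 2048 + 1024 + 512 + 128 + 32 + 16 + 8 + 4 + 2 + 1, so 18320^11967 ≡ 32849·10143·21635·3855·8051·28076·24231·10578·30445·12841·18320 ≡ 25845 (mod 47869).

25845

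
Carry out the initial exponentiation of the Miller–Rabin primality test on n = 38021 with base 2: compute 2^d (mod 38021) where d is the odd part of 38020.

n − 1 = 38020 = 2^2 · 9505, so s = 2 and d = 9505.
By repeated squaring, 2^9505 ≡ 33391 (mod 38021).

33391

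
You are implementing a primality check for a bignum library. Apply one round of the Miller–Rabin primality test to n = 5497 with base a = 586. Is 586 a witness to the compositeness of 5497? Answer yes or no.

n − 1 = 5496 = 2^3 · 687, so s = 3 and d = 687.
Repeated squaring mod 5497: 586^1 ≡ 586, 586^2 ≡ 2582, 586^4 ≡ 4360, 586^8 ≡ 974, 586^16 ≡ 3192, 586^32 ≡ 2923, 586^64 ≡ 1591, 586^128 ≡ 2661, 586^256 ≡ 785, 586^512 ≡ 561.
687 = 512 + 128 + 32 + 8 + 4 + 2 + 1, so 586^687 ≡ 561·2661·2923·974·4360·2582·586 ≡ 1109 (mod 5497).
x_0 = 586^687 mod 5497 = 1109.
x_0 is neither 1 nor 5496, so continue squaring.
x_1 = 1109^2 mod 5497 = 4050.
x_2 = 4050^2 mod 5497 = 4949.
Reached i = s−1 = 2 without hitting −1: 586 is a Miller–Rabin witness and 5497 is composite.

yes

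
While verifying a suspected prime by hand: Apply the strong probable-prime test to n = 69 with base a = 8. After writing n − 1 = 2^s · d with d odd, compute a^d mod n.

59

n − 1 = 68 = 2^2 · 17, so s = 2 and d = 17.
Repeated squaring mod 69: 8^1 ≡ 8, 8^2 ≡ 64, 8^4 ≡ 25, 8^8 ≡ 4, 8^16 ≡ 16.
17 = 16 + 1, so 8^17 ≡ 16·8 ≡ 59 (mod 69).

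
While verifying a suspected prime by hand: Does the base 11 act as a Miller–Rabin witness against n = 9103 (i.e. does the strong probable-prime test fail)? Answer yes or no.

n − 1 = 9102 = 2^1 · 4551, so s = 1 and d = 4551.
x_0 = 11^4551 mod 9103 = 1.
x_0 = 1, so 11 is not a witness.

no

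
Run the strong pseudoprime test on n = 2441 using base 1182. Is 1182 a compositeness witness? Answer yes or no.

no

n − 1 = 2440 = 2^3 · 305, so s = 3 and d = 305.
Repeated squaring mod 2441: 1182^1 ≡ 1182, 1182^2 ≡ 872, 1182^4 ≡ 1233, 1182^8 ≡ 1987, 1182^16 ≡ 1072, 1182^32 ≡ 1914, 1182^64 ≡ 1896, 1182^128 ≡ 1664, 1182^256 ≡ 802.
305 = 256 + 32 + 16 + 1, so 1182^305 ≡ 802·1914·1072·1182 ≡ 1769 (mod 2441).
x_0 = 1182^305 mod 2441 = 1769.
x_0 is neither 1 nor 2440, so continue squaring.
x_1 = 1769^2 mod 2441 = 2440.
x_1 ≡ −1, so 1182 is not a witness.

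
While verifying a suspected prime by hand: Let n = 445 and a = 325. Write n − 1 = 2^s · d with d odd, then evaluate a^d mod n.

75

n − 1 = 444 = 2^2 · 111, so s = 2 and d = 111.
Repeated squaring mod 445: 325^1 ≡ 325, 325^2 ≡ 160, 325^4 ≡ 235, 325^8 ≡ 45, 325^16 ≡ 245, 325^32 ≡ 395, 325^64 ≡ 275.
111 = 64 + 32 + 8 + 4 + 2 + 1, so 325^111 ≡ 275·395·45·235·160·325 ≡ 75 (mod 445).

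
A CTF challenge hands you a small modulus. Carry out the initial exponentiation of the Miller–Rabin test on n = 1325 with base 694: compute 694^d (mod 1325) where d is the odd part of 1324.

194

n − 1 = 1324 = 2^2 · 331, so s = 2 and d = 331.
By repeated squaring, 694^331 ≡ 194 (mod 1325).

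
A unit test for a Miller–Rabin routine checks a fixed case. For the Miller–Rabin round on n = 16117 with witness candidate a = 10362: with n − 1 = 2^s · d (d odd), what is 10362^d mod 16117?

12240

n − 1 = 16116 = 2^2 · 4029, so s = 2 and d = 4029.
By repeated squaring, 10362^4029 ≡ 12240 (mod 16117).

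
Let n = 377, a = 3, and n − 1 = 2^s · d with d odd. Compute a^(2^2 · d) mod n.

n − 1 = 376 = 2^3 · 47, so s = 3 and d = 47.
x_0 = 3^47 mod 377 = 308.
x_1 = 308^2 mod 377 = 237.
x_2 = 237^2 mod 377 = 373.

373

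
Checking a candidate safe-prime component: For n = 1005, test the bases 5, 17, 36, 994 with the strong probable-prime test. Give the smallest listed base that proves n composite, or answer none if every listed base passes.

5

n − 1 = 1004 = 2^2 · 251, so s = 2 and d = 251.
Base 5: x_0 = 5^251 mod 1005 = 410. x_0 is neither 1 nor 1004, so continue squaring. x_1 = 410^2 mod 1005 = 265. Reached i = s−1 = 1 without hitting −1: 5 is a Miller–Rabin witness and 1005 is composite.
Base 17: x_0 = 17^251 mod 1005 = 458. x_0 is neither 1 nor 1004, so continue squaring. x_1 = 458^2 mod 1005 = 724. Reached i = s−1 = 1 without hitting −1: 17 is a Miller–Rabin witness and 1005 is composite.
Base 36: x_0 = 36^251 mod 1005 = 546. x_0 is neither 1 nor 1004, so continue squaring. x_1 = 546^2 mod 1005 = 636. Reached i = s−1 = 1 without hitting −1: 36 is a Miller–Rabin witness and 1005 is composite.
Base 994: x_0 = 994^251 mod 1005 = 709. x_0 is neither 1 nor 1004, so continue squaring. x_1 = 709^2 mod 1005 = 181. Reached i = s−1 = 1 without hitting −1: 994 is a Miller–Rabin witness and 1005 is composite.
The smallest witness among the given bases is 5.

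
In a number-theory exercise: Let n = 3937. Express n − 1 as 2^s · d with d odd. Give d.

Halving: 3936 → 1968 → 984 → 492 → 246 → 123; 123 is odd.
So 3936 = 2^5 · 123.

123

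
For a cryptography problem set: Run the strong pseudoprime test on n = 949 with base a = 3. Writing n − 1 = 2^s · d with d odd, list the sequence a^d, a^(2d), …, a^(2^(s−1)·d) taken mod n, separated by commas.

n − 1 = 948 = 2^2 · 237, so s = 2 and d = 237.
x_0 = 3^237 mod 949 = 703.
x_1 = 703^2 mod 949 = 729.

703, 729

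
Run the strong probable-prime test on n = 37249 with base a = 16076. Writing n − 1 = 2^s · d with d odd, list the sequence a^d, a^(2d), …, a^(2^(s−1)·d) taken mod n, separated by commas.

n − 1 = 37248 = 2^7 · 291, so s = 7 and d = 291.
x_0 = 16076^291 mod 37249 = 18229.
x_1 = 18229^2 mod 37249 = 35361.
x_2 = 35361^2 mod 37249 = 25889.
x_3 = 25889^2 mod 37249 = 19064.
x_4 = 19064^2 mod 37249 = 34852.
x_5 = 34852^2 mod 37249 = 9263.
x_6 = 9263^2 mod 37249 = 18722.

18229, 35361, 25889, 19064, 34852, 9263, 18722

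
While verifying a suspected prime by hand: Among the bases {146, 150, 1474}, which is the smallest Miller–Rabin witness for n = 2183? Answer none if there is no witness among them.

146

n − 1 = 2182 = 2^1 · 1091, so s = 1 and d = 1091.
Base 146: x_0 = 146^1091 mod 2183 = 320. x_0 ∉ {1, 2182} and s = 1, so 146 is a Miller–Rabin witness and 2183 is composite.
Base 150: x_0 = 150^1091 mod 2183 = 716. x_0 ∉ {1, 2182} and s = 1, so 150 is a Miller–Rabin witness and 2183 is composite.
Base 1474: x_0 = 1474^1091 mod 2183 = 117. x_0 ∉ {1, 2182} and s = 1, so 1474 is a Miller–Rabin witness and 2183 is composite.
The smallest witness among the given bases is 146.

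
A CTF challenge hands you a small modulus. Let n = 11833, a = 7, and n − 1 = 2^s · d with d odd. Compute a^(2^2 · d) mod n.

11832

n − 1 = 11832 = 2^3 · 1479, so s = 3 and d = 1479.
x_0 = 7^1479 mod 11833 = 5136.
x_1 = 5136^2 mod 11833 = 2739.
x_2 = 2739^2 mod 11833 = 11832.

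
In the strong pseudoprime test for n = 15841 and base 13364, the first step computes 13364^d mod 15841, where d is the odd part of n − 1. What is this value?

7687

n − 1 = 15840 = 2^5 · 495, so s = 5 and d = 495.
13364^495 mod 15841 = 7687.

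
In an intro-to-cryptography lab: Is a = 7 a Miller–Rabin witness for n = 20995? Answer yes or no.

n − 1 = 20994 = 2^1 · 10497, so s = 1 and d = 10497.
x_0 = 7^10497 mod 20995 = 12332.
x_0 ∉ {1, 20994} and s = 1, so 7 is a Miller–Rabin witness and 20995 is composite.

yes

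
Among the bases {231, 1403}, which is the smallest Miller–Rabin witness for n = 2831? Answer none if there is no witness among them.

n − 1 = 2830 = 2^1 · 1415, so s = 1 and d = 1415.
Base 231: x_0 = 231^1415 mod 2831 = 2575. x_0 ∉ {1, 2830} and s = 1, so 231 is a Miller–Rabin witness and 2831 is composite.
Base 1403: x_0 = 1403^1415 mod 2831 = 2536. x_0 ∉ {1, 2830} and s = 1, so 1403 is a Miller–Rabin witness and 2831 is composite.
The smallest witness among the given bases is 231.

231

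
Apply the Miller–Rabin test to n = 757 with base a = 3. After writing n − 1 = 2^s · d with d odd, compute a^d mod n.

n − 1 = 756 = 2^2 · 189, so s = 2 and d = 189.
By repeated squaring, 3^189 ≡ 1 (mod 757).

1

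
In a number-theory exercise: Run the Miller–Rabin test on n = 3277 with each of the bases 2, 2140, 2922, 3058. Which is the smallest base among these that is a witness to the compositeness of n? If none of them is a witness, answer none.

n − 1 = 3276 = 2^2 · 819, so s = 2 and d = 819.
Base 2: x_0 = 2^819 mod 3277 = 128. x_0 is neither 1 nor 3276, so continue squaring. x_1 = 128^2 mod 3277 = 3276. x_1 ≡ −1, so 2 is not a witness.
Base 2140: x_0 = 2140^819 mod 3277 = 1. x_0 = 1, so 2140 is not a witness.
Base 2922: x_0 = 2922^819 mod 3277 = 3276. x_0 = 3276 ≡ −1, so 2922 is not a witness.
Base 3058: x_0 = 3058^819 mod 3277 = 3276. x_0 = 3276 ≡ −1, so 3058 is not a witness.
No listed base is a witness for 3277.

none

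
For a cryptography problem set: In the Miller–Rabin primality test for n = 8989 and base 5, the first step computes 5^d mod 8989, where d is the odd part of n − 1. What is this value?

n − 1 = 8988 = 2^2 · 2247, so s = 2 and d = 2247.
Repeated squaring mod 8989: 5^1 ≡ 5, 5^2 ≡ 25, 5^4 ≡ 625, 5^8 ≡ 4098, 5^16 ≡ 2152, 5^32 ≡ 1769, 5^64 ≡ 1189, 5^128 ≡ 2448, 5^256 ≡ 6030, 5^512 ≡ 395, 5^1024 ≡ 3212, 5^2048 ≡ 6561.
2247 = 2048 + 128 + 64 + 4 + 2 + 1, so 5^2247 ≡ 6561·2448·1189·625·25·5 ≡ 2706 (mod 8989).

2706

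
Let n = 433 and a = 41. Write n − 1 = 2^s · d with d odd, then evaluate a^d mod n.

254

n − 1 = 432 = 2^4 · 27, so s = 4 and d = 27.
Repeated squaring mod 433: 41^1 ≡ 41, 41^2 ≡ 382, 41^4 ≡ 3, 41^8 ≡ 9, 41^16 ≡ 81.
27 = 16 + 8 + 2 + 1, so 41^27 ≡ 81·9·382·41 ≡ 254 (mod 433).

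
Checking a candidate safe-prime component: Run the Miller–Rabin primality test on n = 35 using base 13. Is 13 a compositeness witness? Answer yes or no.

n − 1 = 34 = 2^1 · 17, so s = 1 and d = 17.
Repeated squaring mod 35: 13^1 ≡ 13, 13^2 ≡ 29, 13^4 ≡ 1, 13^8 ≡ 1, 13^16 ≡ 1.
17 = 16 + 1, so 13^17 ≡ 1·13 ≡ 13 (mod 35).
x_0 = 13^17 mod 35 = 13.
x_0 ∉ {1, 34} and s = 1, so 13 is a Miller–Rabin witness and 35 is composite.

yes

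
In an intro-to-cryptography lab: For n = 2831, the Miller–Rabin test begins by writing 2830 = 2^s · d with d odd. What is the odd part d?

Halving: 2830 → 1415; 1415 is odd.
So 2830 = 2^1 · 1415.

1415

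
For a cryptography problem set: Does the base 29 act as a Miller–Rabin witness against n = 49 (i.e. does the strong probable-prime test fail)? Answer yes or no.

n − 1 = 48 = 2^4 · 3, so s = 4 and d = 3.
x_0 = 29^3 mod 49 = 36.
x_0 is neither 1 nor 48, so continue squaring.
x_1 = 36^2 mod 49 = 22.
x_2 = 22^2 mod 49 = 43.
x_3 = 43^2 mod 49 = 36.
Reached i = s−1 = 3 without hitting −1: 29 is a Miller–Rabin witness and 49 is composite.

yes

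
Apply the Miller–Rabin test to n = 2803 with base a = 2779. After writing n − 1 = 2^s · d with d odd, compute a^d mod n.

n − 1 = 2802 = 2^1 · 1401, so s = 1 and d = 1401.
Repeated squaring mod 2803: 2779^1 ≡ 2779, 2779^2 ≡ 576, 2779^4 ≡ 1022, 2779^8 ≡ 1768, 2779^16 ≡ 479, 2779^32 ≡ 2398, 2779^64 ≡ 1451, 2779^128 ≡ 348, 2779^256 ≡ 575, 2779^512 ≡ 2674, 2779^1024 ≡ 2626.
1401 = 1024 + 256 + 64 + 32 + 16 + 8 + 1, so 2779^1401 ≡ 2626·575·1451·2398·479·1768·2779 ≡ 2802 (mod 2803).

2802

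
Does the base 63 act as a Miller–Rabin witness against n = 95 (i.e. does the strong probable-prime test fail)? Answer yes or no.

n − 1 = 94 = 2^1 · 47, so s = 1 and d = 47.
x_0 = 63^47 mod 95 = 17.
x_0 ∉ {1, 94} and s = 1, so 63 is a Miller–Rabin witness and 95 is composite.

yes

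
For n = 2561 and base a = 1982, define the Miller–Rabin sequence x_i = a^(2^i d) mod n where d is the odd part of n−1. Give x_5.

1439

n − 1 = 2560 = 2^9 · 5, so s = 9 and d = 5.
x_0 = 1982^5 mod 2561 = 1991.
x_1 = 1991^2 mod 2561 = 2214.
x_2 = 2214^2 mod 2561 = 42.
x_3 = 42^2 mod 2561 = 1764.
x_4 = 1764^2 mod 2561 = 81.
x_5 = 81^2 mod 2561 = 1439.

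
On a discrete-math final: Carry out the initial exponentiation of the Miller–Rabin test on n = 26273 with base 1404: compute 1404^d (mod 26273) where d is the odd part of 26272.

n − 1 = 26272 = 2^5 · 821, so s = 5 and d = 821.
1404^821 mod 26273 = 7085.

7085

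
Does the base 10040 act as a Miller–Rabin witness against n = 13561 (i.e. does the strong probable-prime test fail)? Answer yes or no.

yes

n − 1 = 13560 = 2^3 · 1695, so s = 3 and d = 1695.
x_0 = 10040^1695 mod 13561 = 3783.
x_0 is neither 1 nor 13560, so continue squaring.
x_1 = 3783^2 mod 13561 = 4234.
x_2 = 4234^2 mod 13561 = 12675.
Reached i = s−1 = 2 without hitting −1: 10040 is a Miller–Rabin witness and 13561 is composite.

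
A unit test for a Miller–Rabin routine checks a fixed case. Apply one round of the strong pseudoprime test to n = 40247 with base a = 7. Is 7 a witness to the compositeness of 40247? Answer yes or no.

yes

n − 1 = 40246 = 2^1 · 20123, so s = 1 and d = 20123.
By repeated squaring, 7^20123 ≡ 22811 (mod 40247).
x_0 = 7^20123 mod 40247 = 22811.
x_0 ∉ {1, 40246} and s = 1, so 7 is a Miller–Rabin witness and 40247 is composite.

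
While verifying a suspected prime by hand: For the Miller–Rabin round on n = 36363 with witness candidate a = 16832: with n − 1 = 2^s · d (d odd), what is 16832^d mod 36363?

15995

n − 1 = 36362 = 2^1 · 18181, so s = 1 and d = 18181.
Repeated squaring mod 36363: 16832^1 ≡ 16832, 16832^2 ≡ 12091, 16832^4 ≡ 13021, 16832^8 ≡ 22135, 16832^16 ≡ 3163, 16832^32 ≡ 4744, 16832^64 ≡ 33202, 16832^128 ≡ 28459, 16832^256 ≡ 1582, 16832^512 ≡ 30040, 16832^1024 ≡ 17392, 16832^2048 ≡ 14230, 16832^4096 ≡ 23716, 16832^8192 ≡ 22135, 16832^16384 ≡ 3163.
18181 = 16384 + 1024 + 512 + 256 + 4 + 1, so 16832^18181 ≡ 3163·17392·30040·1582·13021·16832 ≡ 15995 (mod 36363).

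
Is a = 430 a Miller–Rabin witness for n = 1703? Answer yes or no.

n − 1 = 1702 = 2^1 · 851, so s = 1 and d = 851.
x_0 = 430^851 mod 1703 = 1470.
x_0 ∉ {1, 1702} and s = 1, so 430 is a Miller–Rabin witness and 1703 is composite.

yes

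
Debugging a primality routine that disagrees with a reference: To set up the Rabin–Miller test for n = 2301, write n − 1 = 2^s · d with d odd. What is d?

Halving: 2300 → 1150 → 575; 575 is odd.
So 2300 = 2^2 · 575.

575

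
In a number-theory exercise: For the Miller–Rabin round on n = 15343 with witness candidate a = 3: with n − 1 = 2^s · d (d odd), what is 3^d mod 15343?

2264

n − 1 = 15342 = 2^1 · 7671, so s = 1 and d = 7671.
By repeated squaring, 3^7671 ≡ 2264 (mod 15343).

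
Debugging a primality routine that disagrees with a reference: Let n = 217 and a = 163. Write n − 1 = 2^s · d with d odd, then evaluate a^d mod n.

64

n − 1 = 216 = 2^3 · 27, so s = 3 and d = 27.
163^27 mod 217 = 64.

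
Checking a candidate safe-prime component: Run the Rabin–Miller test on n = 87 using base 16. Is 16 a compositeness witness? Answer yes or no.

n − 1 = 86 = 2^1 · 43, so s = 1 and d = 43.
Repeated squaring mod 87: 16^1 ≡ 16, 16^2 ≡ 82, 16^4 ≡ 25, 16^8 ≡ 16, 16^16 ≡ 82, 16^32 ≡ 25.
43 = 32 + 8 + 2 + 1, so 16^43 ≡ 25·16·82·16 ≡ 16 (mod 87).
x_0 = 16^43 mod 87 = 16.
x_0 ∉ {1, 86} and s = 1, so 16 is a Miller–Rabin witness and 87 is composite.

yes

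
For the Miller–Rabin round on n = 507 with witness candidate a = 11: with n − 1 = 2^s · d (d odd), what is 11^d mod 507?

128

n − 1 = 506 = 2^1 · 253, so s = 1 and d = 253.
11^253 mod 507 = 128.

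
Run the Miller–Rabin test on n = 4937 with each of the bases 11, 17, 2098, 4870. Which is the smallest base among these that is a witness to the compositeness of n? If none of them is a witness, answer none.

none

n − 1 = 4936 = 2^3 · 617, so s = 3 and d = 617.
Base 11: x_0 = 11^617 mod 4937 = 1. x_0 = 1, so 11 is not a witness.
Base 17: x_0 = 17^617 mod 4937 = 3274. x_0 is neither 1 nor 4936, so continue squaring. x_1 = 3274^2 mod 4937 = 849. x_2 = 849^2 mod 4937 = 4936. x_2 ≡ −1, so 17 is not a witness.
Base 2098: x_0 = 2098^617 mod 4937 = 4842. x_0 is neither 1 nor 4936, so continue squaring. x_1 = 4842^2 mod 4937 = 4088. x_2 = 4088^2 mod 4937 = 4936. x_2 ≡ −1, so 2098 is not a witness.
Base 4870: x_0 = 4870^617 mod 4937 = 4842. x_0 is neither 1 nor 4936, so continue squaring. x_1 = 4842^2 mod 4937 = 4088. x_2 = 4088^2 mod 4937 = 4936. x_2 ≡ −1, so 4870 is not a witness.
No listed base is a witness for 4937.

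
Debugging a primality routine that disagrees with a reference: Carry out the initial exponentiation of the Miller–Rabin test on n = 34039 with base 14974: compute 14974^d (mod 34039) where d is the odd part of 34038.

n − 1 = 34038 = 2^1 · 17019, so s = 1 and d = 17019.
14974^17019 mod 34039 = 34038.

34038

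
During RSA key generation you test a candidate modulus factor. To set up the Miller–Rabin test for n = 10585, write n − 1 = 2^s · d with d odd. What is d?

Halving: 10584 → 5292 → 2646 → 1323; 1323 is odd.
So 10584 = 2^3 · 1323.

1323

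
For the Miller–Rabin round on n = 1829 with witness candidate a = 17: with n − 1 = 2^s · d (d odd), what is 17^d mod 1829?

n − 1 = 1828 = 2^2 · 457, so s = 2 and d = 457.
17^457 mod 1829 = 198.

198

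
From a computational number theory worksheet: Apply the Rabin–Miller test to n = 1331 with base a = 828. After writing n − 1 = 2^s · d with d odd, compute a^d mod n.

n − 1 = 1330 = 2^1 · 665, so s = 1 and d = 665.
828^665 mod 1331 = 1013.

1013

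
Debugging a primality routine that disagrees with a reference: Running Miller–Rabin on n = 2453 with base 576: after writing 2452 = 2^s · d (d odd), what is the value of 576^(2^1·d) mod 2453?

n − 1 = 2452 = 2^2 · 613, so s = 2 and d = 613.
x_0 = 576^613 mod 2453 = 2044.
x_1 = 2044^2 mod 2453 = 477.

477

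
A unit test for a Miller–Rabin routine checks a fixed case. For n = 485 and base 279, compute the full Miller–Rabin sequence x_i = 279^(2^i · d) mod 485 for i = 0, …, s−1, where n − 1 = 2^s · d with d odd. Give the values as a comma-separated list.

n − 1 = 484 = 2^2 · 121, so s = 2 and d = 121.
x_0 = 279^121 mod 485 = 109.
x_1 = 109^2 mod 485 = 241.

109, 241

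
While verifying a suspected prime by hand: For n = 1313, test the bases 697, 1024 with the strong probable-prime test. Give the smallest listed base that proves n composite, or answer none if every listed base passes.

n − 1 = 1312 = 2^5 · 41, so s = 5 and d = 41.
Base 697: x_0 = 697^41 mod 1313 = 697. x_0 is neither 1 nor 1312, so continue squaring. x_1 = 697^2 mod 1313 = 1312. x_1 ≡ −1, so 697 is not a witness.
Base 1024: x_0 = 1024^41 mod 1313 = 1226. x_0 is neither 1 nor 1312, so continue squaring. x_1 = 1226^2 mod 1313 = 1004. x_2 = 1004^2 mod 1313 = 945. x_3 = 945^2 mod 1313 = 185. x_4 = 185^2 mod 1313 = 87. Reached i = s−1 = 4 without hitting −1: 1024 is a Miller–Rabin witness and 1313 is composite.
The smallest witness among the given bases is 1024.

1024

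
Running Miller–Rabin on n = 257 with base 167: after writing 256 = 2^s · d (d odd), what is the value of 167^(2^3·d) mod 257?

137

n − 1 = 256 = 2^8 · 1, so s = 8 and d = 1.
x_0 = 167^1 mod 257 = 167.
x_1 = 167^2 mod 257 = 133.
x_2 = 133^2 mod 257 = 213.
x_3 = 213^2 mod 257 = 137.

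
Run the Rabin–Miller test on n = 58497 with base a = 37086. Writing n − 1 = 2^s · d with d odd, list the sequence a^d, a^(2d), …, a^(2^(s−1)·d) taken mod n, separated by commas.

n − 1 = 58496 = 2^7 · 457, so s = 7 and d = 457.
x_0 = 37086^457 mod 58497 = 9444.
x_1 = 9444^2 mod 58497 = 39708.
x_2 = 39708^2 mod 58497 = 55623.
x_3 = 55623^2 mod 58497 = 11799.
x_4 = 11799^2 mod 58497 = 52038.
x_5 = 52038^2 mod 58497 = 10320.
x_6 = 10320^2 mod 58497 = 37860.

9444, 39708, 55623, 11799, 52038, 10320, 37860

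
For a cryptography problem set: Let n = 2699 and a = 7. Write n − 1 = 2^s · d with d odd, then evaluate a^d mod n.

2698

n − 1 = 2698 = 2^1 · 1349, so s = 1 and d = 1349.
7^1349 mod 2699 = 2698.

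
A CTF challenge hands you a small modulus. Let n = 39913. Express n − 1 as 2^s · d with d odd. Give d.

4989

Halving: 39912 → 19956 → 9978 → 4989; 4989 is odd.
So 39912 = 2^3 · 4989.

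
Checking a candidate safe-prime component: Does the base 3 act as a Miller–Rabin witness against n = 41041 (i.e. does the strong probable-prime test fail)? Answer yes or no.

n − 1 = 41040 = 2^4 · 2565, so s = 4 and d = 2565.
x_0 = 3^2565 mod 41041 = 24597.
x_0 is neither 1 nor 41040, so continue squaring.
x_1 = 24597^2 mod 41041 = 27028.
x_2 = 27028^2 mod 41041 = 24025.
x_3 = 24025^2 mod 41041 = 1.
x_3 = 1 but x_2 ≠ ±1, a nontrivial square root of 1 — 3 is a witness and 41041 is composite.

yes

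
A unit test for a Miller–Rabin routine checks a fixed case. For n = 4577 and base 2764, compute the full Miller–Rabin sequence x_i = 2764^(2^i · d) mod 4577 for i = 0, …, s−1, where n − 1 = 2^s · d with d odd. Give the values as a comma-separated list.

n − 1 = 4576 = 2^5 · 143, so s = 5 and d = 143.
x_0 = 2764^143 mod 4577 = 162.
x_1 = 162^2 mod 4577 = 3359.
x_2 = 3359^2 mod 4577 = 576.
x_3 = 576^2 mod 4577 = 2232.
x_4 = 2232^2 mod 4577 = 2048.

162, 3359, 576, 2232, 2048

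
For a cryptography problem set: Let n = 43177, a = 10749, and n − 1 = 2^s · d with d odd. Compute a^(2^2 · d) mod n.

1

n − 1 = 43176 = 2^3 · 5397, so s = 3 and d = 5397.
x_0 = 10749^5397 mod 43177 = 43176.
x_1 = 43176^2 mod 43177 = 1.
x_2 = 1^2 mod 43177 = 1.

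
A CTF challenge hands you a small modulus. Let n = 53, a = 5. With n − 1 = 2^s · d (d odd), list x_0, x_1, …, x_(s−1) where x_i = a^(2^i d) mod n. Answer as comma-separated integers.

n − 1 = 52 = 2^2 · 13, so s = 2 and d = 13.
x_0 = 5^13 mod 53 = 23.
x_1 = 23^2 mod 53 = 52.

23, 52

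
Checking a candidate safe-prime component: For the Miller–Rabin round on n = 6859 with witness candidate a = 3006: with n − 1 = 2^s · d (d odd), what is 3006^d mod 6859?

6632

n − 1 = 6858 = 2^1 · 3429, so s = 1 and d = 3429.
3006^3429 mod 6859 = 6632.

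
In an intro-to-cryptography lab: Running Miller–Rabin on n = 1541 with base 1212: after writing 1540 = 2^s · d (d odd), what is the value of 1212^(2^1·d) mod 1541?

n − 1 = 1540 = 2^2 · 385, so s = 2 and d = 385.
x_0 = 1212^385 mod 1541 = 1243.
x_1 = 1243^2 mod 1541 = 967.

967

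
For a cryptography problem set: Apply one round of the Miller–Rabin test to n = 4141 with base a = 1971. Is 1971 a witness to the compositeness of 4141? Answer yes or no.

yes

n − 1 = 4140 = 2^2 · 1035, so s = 2 and d = 1035.
x_0 = 1971^1035 mod 4141 = 3922.
x_0 is neither 1 nor 4140, so continue squaring.
x_1 = 3922^2 mod 4141 = 2410.
Reached i = s−1 = 1 without hitting −1: 1971 is a Miller–Rabin witness and 4141 is composite.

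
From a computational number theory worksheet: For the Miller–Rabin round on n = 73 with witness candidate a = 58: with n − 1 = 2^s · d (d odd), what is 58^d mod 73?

51

n − 1 = 72 = 2^3 · 9, so s = 3 and d = 9.
Repeated squaring mod 73: 58^1 ≡ 58, 58^2 ≡ 6, 58^4 ≡ 36, 58^8 ≡ 55.
9 = 8 + 1, so 58^9 ≡ 55·58 ≡ 51 (mod 73).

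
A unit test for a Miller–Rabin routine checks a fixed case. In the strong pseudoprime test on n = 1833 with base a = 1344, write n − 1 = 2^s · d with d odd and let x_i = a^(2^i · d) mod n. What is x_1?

n − 1 = 1832 = 2^3 · 229, so s = 3 and d = 229.
x_0 = 1344^229 mod 1833 = 1734.
x_1 = 1734^2 mod 1833 = 636.

636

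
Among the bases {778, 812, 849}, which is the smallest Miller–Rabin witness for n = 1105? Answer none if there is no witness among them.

n − 1 = 1104 = 2^4 · 69, so s = 4 and d = 69.
Base 778: x_0 = 778^69 mod 1105 = 268. x_0 is neither 1 nor 1104, so continue squaring. x_1 = 268^2 mod 1105 = 1104. x_1 ≡ −1, so 778 is not a witness.
Base 812: x_0 = 812^69 mod 1105 = 642. x_0 is neither 1 nor 1104, so continue squaring. x_1 = 642^2 mod 1105 = 1104. x_1 ≡ −1, so 812 is not a witness.
Base 849: x_0 = 849^69 mod 1105 = 1104. x_0 = 1104 ≡ −1, so 849 is not a witness.
No listed base is a witness for 1105.

none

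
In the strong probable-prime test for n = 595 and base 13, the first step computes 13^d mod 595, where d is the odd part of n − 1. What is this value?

13

n − 1 = 594 = 2^1 · 297, so s = 1 and d = 297.
Repeated squaring mod 595: 13^1 ≡ 13, 13^2 ≡ 169, 13^4 ≡ 1, 13^8 ≡ 1, 13^16 ≡ 1, 13^32 ≡ 1, 13^64 ≡ 1, 13^128 ≡ 1, 13^256 ≡ 1.
297 = 256 + 32 + 8 + 1, so 13^297 ≡ 1·1·1·13 ≡ 13 (mod 595).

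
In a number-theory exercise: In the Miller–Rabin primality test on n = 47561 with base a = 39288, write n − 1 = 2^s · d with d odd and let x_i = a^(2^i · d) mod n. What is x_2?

n − 1 = 47560 = 2^3 · 5945, so s = 3 and d = 5945.
Repeated squaring mod 47561: 39288^1 ≡ 39288, 39288^2 ≡ 2250, 39288^4 ≡ 21034, 39288^8 ≡ 16734, 39288^16 ≡ 35149, 39288^32 ≡ 7665, 39288^64 ≡ 14390, 39288^128 ≡ 39067, 39288^256 ≡ 45560, 39288^512 ≡ 8877, 39288^1024 ≡ 40113, 39288^2048 ≡ 16578, 39288^4096 ≡ 22626.
5945 = 4096 + 1024 + 512 + 256 + 32 + 16 + 8 + 1, so 39288^5945 ≡ 22626·40113·8877·45560·7665·35149·16734·39288 ≡ 33108 (mod 47561).
x_0 = 33108.
x_1 = 33108^2 mod 47561 = 1297.
x_2 = 1297^2 mod 47561 = 17574.

17574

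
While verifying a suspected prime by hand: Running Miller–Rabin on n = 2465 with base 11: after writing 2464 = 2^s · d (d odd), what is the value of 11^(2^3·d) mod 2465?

1886

n − 1 = 2464 = 2^5 · 77, so s = 5 and d = 77.
x_0 = 11^77 mod 2465 = 1061.
x_1 = 1061^2 mod 2465 = 1681.
x_2 = 1681^2 mod 2465 = 871.
x_3 = 871^2 mod 2465 = 1886.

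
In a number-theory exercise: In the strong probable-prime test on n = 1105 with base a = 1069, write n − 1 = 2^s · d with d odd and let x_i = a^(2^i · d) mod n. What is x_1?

1041

n − 1 = 1104 = 2^4 · 69, so s = 4 and d = 69.
x_0 = 1069^69 mod 1105 = 274.
x_1 = 274^2 mod 1105 = 1041.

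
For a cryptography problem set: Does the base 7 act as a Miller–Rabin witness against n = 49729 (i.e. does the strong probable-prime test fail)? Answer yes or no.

yes

n − 1 = 49728 = 2^6 · 777, so s = 6 and d = 777.
x_0 = 7^777 mod 49729 = 7583.
x_0 is neither 1 nor 49728, so continue squaring.
x_1 = 7583^2 mod 49729 = 15165.
x_2 = 15165^2 mod 49729 = 30329.
x_3 = 30329^2 mod 49729 = 10928.
x_4 = 10928^2 mod 49729 = 21855.
x_5 = 21855^2 mod 49729 = 43709.
Reached i = s−1 = 5 without hitting −1: 7 is a Miller–Rabin witness and 49729 is composite.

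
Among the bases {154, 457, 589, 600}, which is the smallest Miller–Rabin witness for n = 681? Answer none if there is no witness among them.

n − 1 = 680 = 2^3 · 85, so s = 3 and d = 85.
Base 154: x_0 = 154^85 mod 681 = 421. x_0 is neither 1 nor 680, so continue squaring. x_1 = 421^2 mod 681 = 181. x_2 = 181^2 mod 681 = 73. Reached i = s−1 = 2 without hitting −1: 154 is a Miller–Rabin witness and 681 is composite.
Base 457: x_0 = 457^85 mod 681 = 529. x_0 is neither 1 nor 680, so continue squaring. x_1 = 529^2 mod 681 = 631. x_2 = 631^2 mod 681 = 457. Reached i = s−1 = 2 without hitting −1: 457 is a Miller–Rabin witness and 681 is composite.
Base 589: x_0 = 589^85 mod 681 = 58. x_0 is neither 1 nor 680, so continue squaring. x_1 = 58^2 mod 681 = 640. x_2 = 640^2 mod 681 = 319. Reached i = s−1 = 2 without hitting −1: 589 is a Miller–Rabin witness and 681 is composite.
Base 600: x_0 = 600^85 mod 681 = 678. x_0 is neither 1 nor 680, so continue squaring. x_1 = 678^2 mod 681 = 9. x_2 = 9^2 mod 681 = 81. Reached i = s−1 = 2 without hitting −1: 600 is a Miller–Rabin witness and 681 is composite.
The smallest witness among the given bases is 154.

154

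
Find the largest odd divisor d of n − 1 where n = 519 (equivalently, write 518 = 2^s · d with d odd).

Halving: 518 → 259; 259 is odd.
So 518 = 2^1 · 259.

259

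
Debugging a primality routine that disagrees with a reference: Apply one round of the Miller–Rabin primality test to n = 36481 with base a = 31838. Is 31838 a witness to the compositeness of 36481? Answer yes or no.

n − 1 = 36480 = 2^7 · 285, so s = 7 and d = 285.
x_0 = 31838^285 mod 36481 = 36480.
x_0 = 36480 ≡ −1, so 31838 is not a witness.

no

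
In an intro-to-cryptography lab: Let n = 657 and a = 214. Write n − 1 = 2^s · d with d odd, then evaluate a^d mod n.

n − 1 = 656 = 2^4 · 41, so s = 4 and d = 41.
214^41 mod 657 = 643.

643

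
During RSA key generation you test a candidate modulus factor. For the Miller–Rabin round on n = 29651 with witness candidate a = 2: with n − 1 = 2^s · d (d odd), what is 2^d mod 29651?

n − 1 = 29650 = 2^1 · 14825, so s = 1 and d = 14825.
2^14825 mod 29651 = 4251.

4251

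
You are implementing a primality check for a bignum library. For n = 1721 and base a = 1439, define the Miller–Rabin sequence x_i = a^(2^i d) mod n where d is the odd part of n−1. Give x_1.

1720

n − 1 = 1720 = 2^3 · 215, so s = 3 and d = 215.
Repeated squaring mod 1721: 1439^1 ≡ 1439, 1439^2 ≡ 358, 1439^4 ≡ 810, 1439^8 ≡ 399, 1439^16 ≡ 869, 1439^32 ≡ 1363, 1439^64 ≡ 810, 1439^128 ≡ 399.
215 = 128 + 64 + 16 + 4 + 2 + 1, so 1439^215 ≡ 399·810·869·810·358·1439 ≡ 1248 (mod 1721).
x_0 = 1248.
x_1 = 1248^2 mod 1721 = 1720.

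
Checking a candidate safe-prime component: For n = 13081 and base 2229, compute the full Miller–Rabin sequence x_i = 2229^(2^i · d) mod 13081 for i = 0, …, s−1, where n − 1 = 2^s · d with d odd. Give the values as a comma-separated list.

n − 1 = 13080 = 2^3 · 1635, so s = 3 and d = 1635.
x_0 = 2229^1635 mod 13081 = 13001.
x_1 = 13001^2 mod 13081 = 6400.
x_2 = 6400^2 mod 13081 = 3389.

13001, 6400, 3389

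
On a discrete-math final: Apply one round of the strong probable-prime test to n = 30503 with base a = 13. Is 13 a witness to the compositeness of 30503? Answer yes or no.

n − 1 = 30502 = 2^1 · 15251, so s = 1 and d = 15251.
By repeated squaring, 13^15251 ≡ 6646 (mod 30503).
x_0 = 13^15251 mod 30503 = 6646.
x_0 ∉ {1, 30502} and s = 1, so 13 is a Miller–Rabin witness and 30503 is composite.

yes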